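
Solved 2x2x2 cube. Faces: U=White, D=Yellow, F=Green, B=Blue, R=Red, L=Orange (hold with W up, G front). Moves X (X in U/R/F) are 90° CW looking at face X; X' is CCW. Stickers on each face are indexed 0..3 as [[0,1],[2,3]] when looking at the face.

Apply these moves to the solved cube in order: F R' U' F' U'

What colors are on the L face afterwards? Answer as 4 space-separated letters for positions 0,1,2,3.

Answer: R R O W

Derivation:
After move 1 (F): F=GGGG U=WWOO R=WRWR D=RRYY L=OYOY
After move 2 (R'): R=RRWW U=WBOB F=GWGO D=RGYG B=YBRB
After move 3 (U'): U=BBWO F=OYGO R=GWWW B=RRRB L=YBOY
After move 4 (F'): F=YOOG U=BBGW R=GWRW D=BYYG L=YOOW
After move 5 (U'): U=BWBG F=YOOG R=YORW B=GWRB L=RROW
Query: L face = RROW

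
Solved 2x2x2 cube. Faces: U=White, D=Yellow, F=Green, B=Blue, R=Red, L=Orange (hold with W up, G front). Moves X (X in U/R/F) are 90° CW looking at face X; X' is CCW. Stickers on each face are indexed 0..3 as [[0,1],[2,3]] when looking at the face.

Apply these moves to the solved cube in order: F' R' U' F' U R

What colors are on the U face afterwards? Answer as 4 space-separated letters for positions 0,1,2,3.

After move 1 (F'): F=GGGG U=WWRR R=YRYR D=OOYY L=OWOW
After move 2 (R'): R=RRYY U=WBRB F=GWGR D=OGYG B=YBOB
After move 3 (U'): U=BBWR F=OWGR R=GWYY B=RROB L=YBOW
After move 4 (F'): F=WROG U=BBGY R=GWOY D=BWYG L=YROW
After move 5 (U): U=GBYB F=GWOG R=RROY B=YROB L=WROW
After move 6 (R): R=ORYR U=GWYG F=GWOG D=BOYY B=BRBB
Query: U face = GWYG

Answer: G W Y G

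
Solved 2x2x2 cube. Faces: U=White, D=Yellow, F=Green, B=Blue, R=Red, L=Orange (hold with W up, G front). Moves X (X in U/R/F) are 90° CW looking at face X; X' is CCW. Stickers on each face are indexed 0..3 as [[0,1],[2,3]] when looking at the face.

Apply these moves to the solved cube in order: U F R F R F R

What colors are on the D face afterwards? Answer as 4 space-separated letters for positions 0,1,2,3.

Answer: B R Y Y

Derivation:
After move 1 (U): U=WWWW F=RRGG R=BBRR B=OOBB L=GGOO
After move 2 (F): F=GRGR U=WWOG R=WBWR D=RBYY L=GYOY
After move 3 (R): R=WWRB U=WROR F=GBGY D=RBYO B=GOWB
After move 4 (F): F=GGYB U=WRYY R=OWRB D=RWYO L=GROB
After move 5 (R): R=ROBW U=WGYB F=GWYO D=RWYG B=YORB
After move 6 (F): F=YGOW U=WGBR R=YOBW D=BRYG L=GROW
After move 7 (R): R=BYWO U=WGBW F=YROG D=BRYY B=ROGB
Query: D face = BRYY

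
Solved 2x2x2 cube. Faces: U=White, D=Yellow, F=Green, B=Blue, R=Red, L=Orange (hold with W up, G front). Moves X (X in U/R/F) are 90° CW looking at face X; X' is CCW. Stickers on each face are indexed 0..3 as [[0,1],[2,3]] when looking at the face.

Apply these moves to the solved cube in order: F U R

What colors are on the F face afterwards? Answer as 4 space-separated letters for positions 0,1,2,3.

After move 1 (F): F=GGGG U=WWOO R=WRWR D=RRYY L=OYOY
After move 2 (U): U=OWOW F=WRGG R=BBWR B=OYBB L=GGOY
After move 3 (R): R=WBRB U=OROG F=WRGY D=RBYO B=WYWB
Query: F face = WRGY

Answer: W R G Y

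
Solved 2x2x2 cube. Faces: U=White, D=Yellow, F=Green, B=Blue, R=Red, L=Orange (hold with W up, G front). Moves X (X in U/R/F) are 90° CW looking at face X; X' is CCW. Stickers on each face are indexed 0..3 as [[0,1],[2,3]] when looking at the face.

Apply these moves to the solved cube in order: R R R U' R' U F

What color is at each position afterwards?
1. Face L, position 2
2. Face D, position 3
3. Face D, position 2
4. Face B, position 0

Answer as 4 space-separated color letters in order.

Answer: O W Y Y

Derivation:
After move 1 (R): R=RRRR U=WGWG F=GYGY D=YBYB B=WBWB
After move 2 (R): R=RRRR U=WYWY F=GBGB D=YWYW B=GBGB
After move 3 (R): R=RRRR U=WBWB F=GWGW D=YGYG B=YBYB
After move 4 (U'): U=BBWW F=OOGW R=GWRR B=RRYB L=YBOO
After move 5 (R'): R=WRGR U=BYWR F=OBGW D=YOYW B=GRGB
After move 6 (U): U=WBRY F=WRGW R=GRGR B=YBGB L=OBOO
After move 7 (F): F=GWWR U=WBOB R=RRYR D=GGYW L=OYOO
Query 1: L[2] = O
Query 2: D[3] = W
Query 3: D[2] = Y
Query 4: B[0] = Y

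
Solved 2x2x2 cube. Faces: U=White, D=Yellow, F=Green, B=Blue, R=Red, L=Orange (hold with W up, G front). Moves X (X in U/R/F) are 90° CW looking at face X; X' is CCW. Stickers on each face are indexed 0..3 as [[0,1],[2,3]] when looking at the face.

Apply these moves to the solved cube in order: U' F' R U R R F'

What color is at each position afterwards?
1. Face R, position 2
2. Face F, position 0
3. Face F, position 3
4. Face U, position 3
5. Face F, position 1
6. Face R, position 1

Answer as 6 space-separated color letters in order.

After move 1 (U'): U=WWWW F=OOGG R=GGRR B=RRBB L=BBOO
After move 2 (F'): F=OGOG U=WWGR R=YGYR D=BOYY L=BWOW
After move 3 (R): R=YYRG U=WGGG F=OOOY D=BBYR B=RRWB
After move 4 (U): U=GWGG F=YYOY R=RRRG B=BWWB L=OOOW
After move 5 (R): R=RRGR U=GYGY F=YBOR D=BWYB B=GWWB
After move 6 (R): R=GRRR U=GBGR F=YWOB D=BWYG B=YWYB
After move 7 (F'): F=WBYO U=GBGR R=WRBR D=OWYG L=OROG
Query 1: R[2] = B
Query 2: F[0] = W
Query 3: F[3] = O
Query 4: U[3] = R
Query 5: F[1] = B
Query 6: R[1] = R

Answer: B W O R B R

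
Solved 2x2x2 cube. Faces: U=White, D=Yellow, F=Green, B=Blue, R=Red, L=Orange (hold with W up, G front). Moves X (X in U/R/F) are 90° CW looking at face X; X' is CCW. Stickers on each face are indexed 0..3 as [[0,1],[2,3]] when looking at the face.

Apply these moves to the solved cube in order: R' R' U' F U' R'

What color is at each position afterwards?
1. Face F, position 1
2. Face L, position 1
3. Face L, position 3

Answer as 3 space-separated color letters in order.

Answer: B R W

Derivation:
After move 1 (R'): R=RRRR U=WBWB F=GWGW D=YGYG B=YBYB
After move 2 (R'): R=RRRR U=WYWY F=GBGB D=YWYW B=GBGB
After move 3 (U'): U=YYWW F=OOGB R=GBRR B=RRGB L=GBOO
After move 4 (F): F=GOBO U=YYOB R=WBWR D=RGYW L=GYOW
After move 5 (U'): U=YBYO F=GYBO R=GOWR B=WBGB L=RROW
After move 6 (R'): R=ORGW U=YGYW F=GBBO D=RYYO B=WBGB
Query 1: F[1] = B
Query 2: L[1] = R
Query 3: L[3] = W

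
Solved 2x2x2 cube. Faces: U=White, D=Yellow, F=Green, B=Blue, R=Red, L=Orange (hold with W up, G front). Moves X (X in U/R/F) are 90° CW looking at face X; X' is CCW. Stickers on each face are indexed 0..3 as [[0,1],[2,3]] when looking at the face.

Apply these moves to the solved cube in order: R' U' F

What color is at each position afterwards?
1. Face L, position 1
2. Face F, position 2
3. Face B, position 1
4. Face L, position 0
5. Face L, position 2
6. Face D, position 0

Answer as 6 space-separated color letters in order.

Answer: Y W R Y O R

Derivation:
After move 1 (R'): R=RRRR U=WBWB F=GWGW D=YGYG B=YBYB
After move 2 (U'): U=BBWW F=OOGW R=GWRR B=RRYB L=YBOO
After move 3 (F): F=GOWO U=BBOB R=WWWR D=RGYG L=YYOG
Query 1: L[1] = Y
Query 2: F[2] = W
Query 3: B[1] = R
Query 4: L[0] = Y
Query 5: L[2] = O
Query 6: D[0] = R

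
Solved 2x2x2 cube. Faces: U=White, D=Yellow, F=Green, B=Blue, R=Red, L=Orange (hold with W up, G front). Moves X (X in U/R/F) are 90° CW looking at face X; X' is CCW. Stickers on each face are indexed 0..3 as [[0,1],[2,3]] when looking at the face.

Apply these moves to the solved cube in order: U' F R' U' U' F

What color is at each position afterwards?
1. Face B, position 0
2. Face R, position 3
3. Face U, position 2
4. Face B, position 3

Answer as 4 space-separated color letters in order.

Answer: G W Y B

Derivation:
After move 1 (U'): U=WWWW F=OOGG R=GGRR B=RRBB L=BBOO
After move 2 (F): F=GOGO U=WWOB R=WGWR D=RGYY L=BYOY
After move 3 (R'): R=GRWW U=WBOR F=GWGB D=ROYO B=YRGB
After move 4 (U'): U=BRWO F=BYGB R=GWWW B=GRGB L=YROY
After move 5 (U'): U=ROBW F=YRGB R=BYWW B=GWGB L=GROY
After move 6 (F): F=GYBR U=ROYR R=BYWW D=WBYO L=GROO
Query 1: B[0] = G
Query 2: R[3] = W
Query 3: U[2] = Y
Query 4: B[3] = B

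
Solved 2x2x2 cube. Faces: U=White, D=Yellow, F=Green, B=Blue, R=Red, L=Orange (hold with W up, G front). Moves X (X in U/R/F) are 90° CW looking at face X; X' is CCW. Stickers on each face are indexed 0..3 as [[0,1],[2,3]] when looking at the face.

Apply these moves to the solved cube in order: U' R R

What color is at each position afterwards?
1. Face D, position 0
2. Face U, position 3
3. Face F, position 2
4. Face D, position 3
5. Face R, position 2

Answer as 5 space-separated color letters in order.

After move 1 (U'): U=WWWW F=OOGG R=GGRR B=RRBB L=BBOO
After move 2 (R): R=RGRG U=WOWG F=OYGY D=YBYR B=WRWB
After move 3 (R): R=RRGG U=WYWY F=OBGR D=YWYW B=GROB
Query 1: D[0] = Y
Query 2: U[3] = Y
Query 3: F[2] = G
Query 4: D[3] = W
Query 5: R[2] = G

Answer: Y Y G W G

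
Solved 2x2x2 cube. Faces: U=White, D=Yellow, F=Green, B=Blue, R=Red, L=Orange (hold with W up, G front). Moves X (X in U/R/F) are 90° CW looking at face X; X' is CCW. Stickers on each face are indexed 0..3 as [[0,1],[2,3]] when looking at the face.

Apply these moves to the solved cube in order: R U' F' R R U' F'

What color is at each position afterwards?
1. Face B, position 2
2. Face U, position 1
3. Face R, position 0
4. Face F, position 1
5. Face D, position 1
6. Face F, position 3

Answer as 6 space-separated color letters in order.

Answer: Y B G R W O

Derivation:
After move 1 (R): R=RRRR U=WGWG F=GYGY D=YBYB B=WBWB
After move 2 (U'): U=GGWW F=OOGY R=GYRR B=RRWB L=WBOO
After move 3 (F'): F=OYOG U=GGGR R=BYYR D=BOYB L=WWOW
After move 4 (R): R=YBRY U=GYGG F=OOOB D=BWYR B=RRGB
After move 5 (R): R=RYYB U=GOGB F=OWOR D=BGYR B=GRYB
After move 6 (U'): U=OBGG F=WWOR R=OWYB B=RYYB L=GROW
After move 7 (F'): F=WRWO U=OBOY R=GWBB D=RWYR L=GGOG
Query 1: B[2] = Y
Query 2: U[1] = B
Query 3: R[0] = G
Query 4: F[1] = R
Query 5: D[1] = W
Query 6: F[3] = O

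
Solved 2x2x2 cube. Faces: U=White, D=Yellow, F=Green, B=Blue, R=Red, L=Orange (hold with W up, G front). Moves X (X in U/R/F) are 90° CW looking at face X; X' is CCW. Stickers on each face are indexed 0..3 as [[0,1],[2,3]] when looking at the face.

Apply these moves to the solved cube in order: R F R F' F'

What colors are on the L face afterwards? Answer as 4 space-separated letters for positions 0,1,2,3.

After move 1 (R): R=RRRR U=WGWG F=GYGY D=YBYB B=WBWB
After move 2 (F): F=GGYY U=WGOO R=WRGR D=RRYB L=OYOB
After move 3 (R): R=GWRR U=WGOY F=GRYB D=RWYW B=OBGB
After move 4 (F'): F=RBGY U=WGGR R=WWRR D=YBYW L=OYOO
After move 5 (F'): F=BYRG U=WGWR R=BWYR D=YOYW L=OROG
Query: L face = OROG

Answer: O R O G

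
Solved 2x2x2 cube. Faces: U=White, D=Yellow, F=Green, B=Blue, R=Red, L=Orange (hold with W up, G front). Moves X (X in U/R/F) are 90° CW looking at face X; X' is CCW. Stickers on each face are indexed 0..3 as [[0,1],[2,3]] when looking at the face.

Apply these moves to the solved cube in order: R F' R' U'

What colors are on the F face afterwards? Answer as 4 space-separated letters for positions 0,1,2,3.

After move 1 (R): R=RRRR U=WGWG F=GYGY D=YBYB B=WBWB
After move 2 (F'): F=YYGG U=WGRR R=BRYR D=OOYB L=OGOW
After move 3 (R'): R=RRBY U=WWRW F=YGGR D=OYYG B=BBOB
After move 4 (U'): U=WWWR F=OGGR R=YGBY B=RROB L=BBOW
Query: F face = OGGR

Answer: O G G R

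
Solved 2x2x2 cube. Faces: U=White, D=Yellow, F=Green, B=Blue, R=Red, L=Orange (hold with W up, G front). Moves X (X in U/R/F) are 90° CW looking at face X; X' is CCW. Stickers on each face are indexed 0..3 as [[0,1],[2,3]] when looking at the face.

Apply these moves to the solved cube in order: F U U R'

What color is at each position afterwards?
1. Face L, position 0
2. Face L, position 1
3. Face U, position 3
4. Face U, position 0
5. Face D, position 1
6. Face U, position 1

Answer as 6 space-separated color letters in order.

Answer: W R G O B B

Derivation:
After move 1 (F): F=GGGG U=WWOO R=WRWR D=RRYY L=OYOY
After move 2 (U): U=OWOW F=WRGG R=BBWR B=OYBB L=GGOY
After move 3 (U): U=OOWW F=BBGG R=OYWR B=GGBB L=WROY
After move 4 (R'): R=YROW U=OBWG F=BOGW D=RBYG B=YGRB
Query 1: L[0] = W
Query 2: L[1] = R
Query 3: U[3] = G
Query 4: U[0] = O
Query 5: D[1] = B
Query 6: U[1] = B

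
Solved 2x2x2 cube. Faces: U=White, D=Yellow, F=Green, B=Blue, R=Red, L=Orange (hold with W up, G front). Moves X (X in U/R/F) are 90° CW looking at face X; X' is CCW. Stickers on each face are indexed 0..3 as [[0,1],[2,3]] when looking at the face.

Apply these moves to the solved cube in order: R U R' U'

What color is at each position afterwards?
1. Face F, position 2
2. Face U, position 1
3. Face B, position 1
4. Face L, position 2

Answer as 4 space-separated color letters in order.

After move 1 (R): R=RRRR U=WGWG F=GYGY D=YBYB B=WBWB
After move 2 (U): U=WWGG F=RRGY R=WBRR B=OOWB L=GYOO
After move 3 (R'): R=BRWR U=WWGO F=RWGG D=YRYY B=BOBB
After move 4 (U'): U=WOWG F=GYGG R=RWWR B=BRBB L=BOOO
Query 1: F[2] = G
Query 2: U[1] = O
Query 3: B[1] = R
Query 4: L[2] = O

Answer: G O R O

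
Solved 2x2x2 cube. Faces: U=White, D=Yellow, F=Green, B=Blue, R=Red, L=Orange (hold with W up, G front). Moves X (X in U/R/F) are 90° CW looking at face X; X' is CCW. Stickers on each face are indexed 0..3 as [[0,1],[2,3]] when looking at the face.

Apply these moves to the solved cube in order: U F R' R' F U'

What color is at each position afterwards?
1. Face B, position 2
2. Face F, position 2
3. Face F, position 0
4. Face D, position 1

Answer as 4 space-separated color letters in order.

Answer: R O G R

Derivation:
After move 1 (U): U=WWWW F=RRGG R=BBRR B=OOBB L=GGOO
After move 2 (F): F=GRGR U=WWOG R=WBWR D=RBYY L=GYOY
After move 3 (R'): R=BRWW U=WBOO F=GWGG D=RRYR B=YOBB
After move 4 (R'): R=RWBW U=WBOY F=GBGO D=RWYG B=RORB
After move 5 (F): F=GGOB U=WBYY R=OWYW D=BRYG L=GROW
After move 6 (U'): U=BYWY F=GROB R=GGYW B=OWRB L=ROOW
Query 1: B[2] = R
Query 2: F[2] = O
Query 3: F[0] = G
Query 4: D[1] = R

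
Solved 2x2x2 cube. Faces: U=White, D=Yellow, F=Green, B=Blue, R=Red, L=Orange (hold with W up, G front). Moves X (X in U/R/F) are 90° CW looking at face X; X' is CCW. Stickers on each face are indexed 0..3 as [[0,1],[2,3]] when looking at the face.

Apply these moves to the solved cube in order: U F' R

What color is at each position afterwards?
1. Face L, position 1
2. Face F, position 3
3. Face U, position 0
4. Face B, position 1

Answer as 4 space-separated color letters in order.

Answer: W Y W O

Derivation:
After move 1 (U): U=WWWW F=RRGG R=BBRR B=OOBB L=GGOO
After move 2 (F'): F=RGRG U=WWBR R=YBYR D=GOYY L=GWOW
After move 3 (R): R=YYRB U=WGBG F=RORY D=GBYO B=ROWB
Query 1: L[1] = W
Query 2: F[3] = Y
Query 3: U[0] = W
Query 4: B[1] = O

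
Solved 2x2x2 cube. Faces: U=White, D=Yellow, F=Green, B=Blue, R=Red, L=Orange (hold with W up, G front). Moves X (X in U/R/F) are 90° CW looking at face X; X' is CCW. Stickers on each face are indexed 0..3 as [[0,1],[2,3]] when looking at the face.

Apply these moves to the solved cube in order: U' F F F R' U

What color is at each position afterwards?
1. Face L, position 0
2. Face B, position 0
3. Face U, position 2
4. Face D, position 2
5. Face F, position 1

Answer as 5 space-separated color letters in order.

Answer: O B R Y R

Derivation:
After move 1 (U'): U=WWWW F=OOGG R=GGRR B=RRBB L=BBOO
After move 2 (F): F=GOGO U=WWOB R=WGWR D=RGYY L=BYOY
After move 3 (F): F=GGOO U=WWYY R=OGBR D=WWYY L=BROG
After move 4 (F): F=OGOG U=WWGR R=YGYR D=BOYY L=BWOW
After move 5 (R'): R=GRYY U=WBGR F=OWOR D=BGYG B=YROB
After move 6 (U): U=GWRB F=GROR R=YRYY B=BWOB L=OWOW
Query 1: L[0] = O
Query 2: B[0] = B
Query 3: U[2] = R
Query 4: D[2] = Y
Query 5: F[1] = R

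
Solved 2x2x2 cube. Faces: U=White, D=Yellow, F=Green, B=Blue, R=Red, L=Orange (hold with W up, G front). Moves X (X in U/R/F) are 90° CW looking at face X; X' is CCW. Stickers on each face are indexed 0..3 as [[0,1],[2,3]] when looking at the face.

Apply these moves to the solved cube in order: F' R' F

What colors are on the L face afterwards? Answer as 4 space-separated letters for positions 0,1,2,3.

After move 1 (F'): F=GGGG U=WWRR R=YRYR D=OOYY L=OWOW
After move 2 (R'): R=RRYY U=WBRB F=GWGR D=OGYG B=YBOB
After move 3 (F): F=GGRW U=WBWW R=RRBY D=YRYG L=OOOG
Query: L face = OOOG

Answer: O O O G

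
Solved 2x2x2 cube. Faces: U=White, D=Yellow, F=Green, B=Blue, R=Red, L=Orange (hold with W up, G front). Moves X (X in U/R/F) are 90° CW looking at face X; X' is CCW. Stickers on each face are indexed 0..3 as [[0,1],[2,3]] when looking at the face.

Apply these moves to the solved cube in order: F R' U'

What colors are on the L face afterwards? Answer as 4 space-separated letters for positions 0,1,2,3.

After move 1 (F): F=GGGG U=WWOO R=WRWR D=RRYY L=OYOY
After move 2 (R'): R=RRWW U=WBOB F=GWGO D=RGYG B=YBRB
After move 3 (U'): U=BBWO F=OYGO R=GWWW B=RRRB L=YBOY
Query: L face = YBOY

Answer: Y B O Y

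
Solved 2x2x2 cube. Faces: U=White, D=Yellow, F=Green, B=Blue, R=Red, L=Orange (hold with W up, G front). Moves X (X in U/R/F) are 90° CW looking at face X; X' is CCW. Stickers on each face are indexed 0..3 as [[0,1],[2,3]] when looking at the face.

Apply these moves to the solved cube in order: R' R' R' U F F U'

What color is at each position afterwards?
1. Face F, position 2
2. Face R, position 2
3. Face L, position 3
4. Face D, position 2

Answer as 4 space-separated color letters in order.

After move 1 (R'): R=RRRR U=WBWB F=GWGW D=YGYG B=YBYB
After move 2 (R'): R=RRRR U=WYWY F=GBGB D=YWYW B=GBGB
After move 3 (R'): R=RRRR U=WGWG F=GYGY D=YBYB B=WBWB
After move 4 (U): U=WWGG F=RRGY R=WBRR B=OOWB L=GYOO
After move 5 (F): F=GRYR U=WWOY R=GBGR D=RWYB L=GYOB
After move 6 (F): F=YGRR U=WWBY R=OBYR D=GGYB L=GROW
After move 7 (U'): U=WYWB F=GRRR R=YGYR B=OBWB L=OOOW
Query 1: F[2] = R
Query 2: R[2] = Y
Query 3: L[3] = W
Query 4: D[2] = Y

Answer: R Y W Y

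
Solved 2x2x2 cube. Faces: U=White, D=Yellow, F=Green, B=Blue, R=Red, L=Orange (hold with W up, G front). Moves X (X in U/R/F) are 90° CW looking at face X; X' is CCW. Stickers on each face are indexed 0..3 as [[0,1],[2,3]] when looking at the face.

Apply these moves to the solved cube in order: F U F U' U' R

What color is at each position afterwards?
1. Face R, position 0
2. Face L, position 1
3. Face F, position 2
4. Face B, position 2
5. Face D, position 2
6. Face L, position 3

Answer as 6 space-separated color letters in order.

Answer: W B G Y Y R

Derivation:
After move 1 (F): F=GGGG U=WWOO R=WRWR D=RRYY L=OYOY
After move 2 (U): U=OWOW F=WRGG R=BBWR B=OYBB L=GGOY
After move 3 (F): F=GWGR U=OWYG R=OBWR D=WBYY L=GROR
After move 4 (U'): U=WGOY F=GRGR R=GWWR B=OBBB L=OYOR
After move 5 (U'): U=GYWO F=OYGR R=GRWR B=GWBB L=OBOR
After move 6 (R): R=WGRR U=GYWR F=OBGY D=WBYG B=OWYB
Query 1: R[0] = W
Query 2: L[1] = B
Query 3: F[2] = G
Query 4: B[2] = Y
Query 5: D[2] = Y
Query 6: L[3] = R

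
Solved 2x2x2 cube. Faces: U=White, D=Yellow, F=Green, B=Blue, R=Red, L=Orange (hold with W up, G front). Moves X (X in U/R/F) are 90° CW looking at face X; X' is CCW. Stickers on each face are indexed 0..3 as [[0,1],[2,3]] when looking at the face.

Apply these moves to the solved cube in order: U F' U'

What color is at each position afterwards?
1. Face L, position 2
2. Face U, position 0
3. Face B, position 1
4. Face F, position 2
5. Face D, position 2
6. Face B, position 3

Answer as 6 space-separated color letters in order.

Answer: O W B R Y B

Derivation:
After move 1 (U): U=WWWW F=RRGG R=BBRR B=OOBB L=GGOO
After move 2 (F'): F=RGRG U=WWBR R=YBYR D=GOYY L=GWOW
After move 3 (U'): U=WRWB F=GWRG R=RGYR B=YBBB L=OOOW
Query 1: L[2] = O
Query 2: U[0] = W
Query 3: B[1] = B
Query 4: F[2] = R
Query 5: D[2] = Y
Query 6: B[3] = B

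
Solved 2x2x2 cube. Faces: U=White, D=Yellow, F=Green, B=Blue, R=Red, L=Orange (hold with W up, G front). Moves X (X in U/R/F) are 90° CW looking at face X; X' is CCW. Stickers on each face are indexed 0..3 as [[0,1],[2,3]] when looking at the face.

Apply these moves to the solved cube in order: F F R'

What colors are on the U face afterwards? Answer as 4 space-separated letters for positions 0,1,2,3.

After move 1 (F): F=GGGG U=WWOO R=WRWR D=RRYY L=OYOY
After move 2 (F): F=GGGG U=WWYY R=OROR D=WWYY L=OROR
After move 3 (R'): R=RROO U=WBYB F=GWGY D=WGYG B=YBWB
Query: U face = WBYB

Answer: W B Y B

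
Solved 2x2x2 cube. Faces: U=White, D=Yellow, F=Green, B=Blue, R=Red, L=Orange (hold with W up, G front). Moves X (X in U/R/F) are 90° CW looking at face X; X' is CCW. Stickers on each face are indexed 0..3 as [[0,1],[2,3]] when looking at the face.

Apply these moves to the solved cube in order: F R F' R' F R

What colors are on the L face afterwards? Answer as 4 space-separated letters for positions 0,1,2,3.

Answer: O Y O Y

Derivation:
After move 1 (F): F=GGGG U=WWOO R=WRWR D=RRYY L=OYOY
After move 2 (R): R=WWRR U=WGOG F=GRGY D=RBYB B=OBWB
After move 3 (F'): F=RYGG U=WGWR R=BWRR D=YYYB L=OGOO
After move 4 (R'): R=WRBR U=WWWO F=RGGR D=YYYG B=BBYB
After move 5 (F): F=GRRG U=WWOG R=WROR D=BWYG L=OYOY
After move 6 (R): R=OWRR U=WROG F=GWRG D=BYYB B=GBWB
Query: L face = OYOY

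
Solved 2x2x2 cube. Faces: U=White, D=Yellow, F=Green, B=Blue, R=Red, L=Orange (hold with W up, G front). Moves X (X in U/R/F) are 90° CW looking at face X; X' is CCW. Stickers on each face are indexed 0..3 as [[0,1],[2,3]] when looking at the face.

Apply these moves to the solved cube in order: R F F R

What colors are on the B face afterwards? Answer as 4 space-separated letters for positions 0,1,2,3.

Answer: Y B G B

Derivation:
After move 1 (R): R=RRRR U=WGWG F=GYGY D=YBYB B=WBWB
After move 2 (F): F=GGYY U=WGOO R=WRGR D=RRYB L=OYOB
After move 3 (F): F=YGYG U=WGBY R=OROR D=GWYB L=OROR
After move 4 (R): R=OORR U=WGBG F=YWYB D=GWYW B=YBGB
Query: B face = YBGB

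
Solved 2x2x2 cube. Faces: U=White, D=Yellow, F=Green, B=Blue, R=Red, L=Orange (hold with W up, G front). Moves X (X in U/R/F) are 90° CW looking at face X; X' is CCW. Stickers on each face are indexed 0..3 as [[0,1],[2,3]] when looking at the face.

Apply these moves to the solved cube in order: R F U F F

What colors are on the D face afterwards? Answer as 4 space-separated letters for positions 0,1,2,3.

Answer: G O Y B

Derivation:
After move 1 (R): R=RRRR U=WGWG F=GYGY D=YBYB B=WBWB
After move 2 (F): F=GGYY U=WGOO R=WRGR D=RRYB L=OYOB
After move 3 (U): U=OWOG F=WRYY R=WBGR B=OYWB L=GGOB
After move 4 (F): F=YWYR U=OWBG R=OBGR D=GWYB L=GROR
After move 5 (F): F=YYRW U=OWRR R=BBGR D=GOYB L=GGOW
Query: D face = GOYB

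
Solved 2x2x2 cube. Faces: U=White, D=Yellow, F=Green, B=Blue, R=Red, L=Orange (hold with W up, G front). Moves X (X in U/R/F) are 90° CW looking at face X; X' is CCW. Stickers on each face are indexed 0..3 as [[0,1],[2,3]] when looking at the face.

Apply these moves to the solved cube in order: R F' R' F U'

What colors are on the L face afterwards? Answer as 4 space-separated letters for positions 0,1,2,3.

Answer: B B O Y

Derivation:
After move 1 (R): R=RRRR U=WGWG F=GYGY D=YBYB B=WBWB
After move 2 (F'): F=YYGG U=WGRR R=BRYR D=OOYB L=OGOW
After move 3 (R'): R=RRBY U=WWRW F=YGGR D=OYYG B=BBOB
After move 4 (F): F=GYRG U=WWWG R=RRWY D=BRYG L=OOOY
After move 5 (U'): U=WGWW F=OORG R=GYWY B=RROB L=BBOY
Query: L face = BBOY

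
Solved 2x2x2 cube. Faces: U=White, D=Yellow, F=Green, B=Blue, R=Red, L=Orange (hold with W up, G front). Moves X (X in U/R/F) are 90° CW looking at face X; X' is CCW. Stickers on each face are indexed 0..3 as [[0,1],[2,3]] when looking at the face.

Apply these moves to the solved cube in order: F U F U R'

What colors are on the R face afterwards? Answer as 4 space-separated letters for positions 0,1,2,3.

After move 1 (F): F=GGGG U=WWOO R=WRWR D=RRYY L=OYOY
After move 2 (U): U=OWOW F=WRGG R=BBWR B=OYBB L=GGOY
After move 3 (F): F=GWGR U=OWYG R=OBWR D=WBYY L=GROR
After move 4 (U): U=YOGW F=OBGR R=OYWR B=GRBB L=GWOR
After move 5 (R'): R=YROW U=YBGG F=OOGW D=WBYR B=YRBB
Query: R face = YROW

Answer: Y R O W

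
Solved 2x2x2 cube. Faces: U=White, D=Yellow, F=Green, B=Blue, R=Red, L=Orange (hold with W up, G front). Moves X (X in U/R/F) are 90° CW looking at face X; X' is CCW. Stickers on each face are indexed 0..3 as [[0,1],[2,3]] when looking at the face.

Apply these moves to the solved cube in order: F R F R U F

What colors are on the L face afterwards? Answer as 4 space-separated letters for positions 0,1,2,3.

After move 1 (F): F=GGGG U=WWOO R=WRWR D=RRYY L=OYOY
After move 2 (R): R=WWRR U=WGOG F=GRGY D=RBYB B=OBWB
After move 3 (F): F=GGYR U=WGYY R=OWGR D=RWYB L=OROB
After move 4 (R): R=GORW U=WGYR F=GWYB D=RWYO B=YBGB
After move 5 (U): U=YWRG F=GOYB R=YBRW B=ORGB L=GWOB
After move 6 (F): F=YGBO U=YWBW R=RBGW D=RYYO L=GROW
Query: L face = GROW

Answer: G R O W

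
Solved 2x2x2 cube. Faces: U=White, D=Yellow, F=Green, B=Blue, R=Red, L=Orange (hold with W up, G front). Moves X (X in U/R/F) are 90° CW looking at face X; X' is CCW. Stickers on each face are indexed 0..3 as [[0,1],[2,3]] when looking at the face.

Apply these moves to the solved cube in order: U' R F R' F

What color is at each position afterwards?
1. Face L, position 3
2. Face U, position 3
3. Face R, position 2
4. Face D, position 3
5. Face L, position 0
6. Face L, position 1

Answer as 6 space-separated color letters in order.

Answer: O Y W Y B R

Derivation:
After move 1 (U'): U=WWWW F=OOGG R=GGRR B=RRBB L=BBOO
After move 2 (R): R=RGRG U=WOWG F=OYGY D=YBYR B=WRWB
After move 3 (F): F=GOYY U=WOOB R=WGGG D=RRYR L=BYOB
After move 4 (R'): R=GGWG U=WWOW F=GOYB D=ROYY B=RRRB
After move 5 (F): F=YGBO U=WWBY R=OGWG D=WGYY L=BROO
Query 1: L[3] = O
Query 2: U[3] = Y
Query 3: R[2] = W
Query 4: D[3] = Y
Query 5: L[0] = B
Query 6: L[1] = R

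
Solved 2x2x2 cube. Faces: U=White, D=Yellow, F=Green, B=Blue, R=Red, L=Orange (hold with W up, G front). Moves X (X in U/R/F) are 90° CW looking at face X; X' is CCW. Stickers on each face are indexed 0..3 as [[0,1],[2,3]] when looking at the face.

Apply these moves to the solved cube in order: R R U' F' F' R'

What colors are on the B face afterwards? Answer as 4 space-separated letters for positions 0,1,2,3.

After move 1 (R): R=RRRR U=WGWG F=GYGY D=YBYB B=WBWB
After move 2 (R): R=RRRR U=WYWY F=GBGB D=YWYW B=GBGB
After move 3 (U'): U=YYWW F=OOGB R=GBRR B=RRGB L=GBOO
After move 4 (F'): F=OBOG U=YYGR R=WBYR D=BOYW L=GWOW
After move 5 (F'): F=BGOO U=YYWY R=OBBR D=WWYW L=GROG
After move 6 (R'): R=BROB U=YGWR F=BYOY D=WGYO B=WRWB
Query: B face = WRWB

Answer: W R W B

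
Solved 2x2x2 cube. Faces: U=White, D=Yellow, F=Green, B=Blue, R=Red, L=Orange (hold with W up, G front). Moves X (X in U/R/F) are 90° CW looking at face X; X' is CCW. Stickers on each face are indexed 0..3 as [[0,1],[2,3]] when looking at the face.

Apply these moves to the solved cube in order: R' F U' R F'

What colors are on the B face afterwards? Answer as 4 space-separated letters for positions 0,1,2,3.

Answer: O R O B

Derivation:
After move 1 (R'): R=RRRR U=WBWB F=GWGW D=YGYG B=YBYB
After move 2 (F): F=GGWW U=WBOO R=WRBR D=RRYG L=OYOG
After move 3 (U'): U=BOWO F=OYWW R=GGBR B=WRYB L=YBOG
After move 4 (R): R=BGRG U=BYWW F=ORWG D=RYYW B=OROB
After move 5 (F'): F=RGOW U=BYBR R=YGRG D=BGYW L=YWOW
Query: B face = OROB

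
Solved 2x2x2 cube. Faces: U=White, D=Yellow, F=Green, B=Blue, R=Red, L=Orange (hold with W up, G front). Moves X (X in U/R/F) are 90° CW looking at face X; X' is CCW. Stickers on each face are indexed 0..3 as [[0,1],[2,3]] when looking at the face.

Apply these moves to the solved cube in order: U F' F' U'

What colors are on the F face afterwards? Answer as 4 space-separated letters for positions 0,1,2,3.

After move 1 (U): U=WWWW F=RRGG R=BBRR B=OOBB L=GGOO
After move 2 (F'): F=RGRG U=WWBR R=YBYR D=GOYY L=GWOW
After move 3 (F'): F=GGRR U=WWYY R=OBGR D=WWYY L=GROB
After move 4 (U'): U=WYWY F=GRRR R=GGGR B=OBBB L=OOOB
Query: F face = GRRR

Answer: G R R R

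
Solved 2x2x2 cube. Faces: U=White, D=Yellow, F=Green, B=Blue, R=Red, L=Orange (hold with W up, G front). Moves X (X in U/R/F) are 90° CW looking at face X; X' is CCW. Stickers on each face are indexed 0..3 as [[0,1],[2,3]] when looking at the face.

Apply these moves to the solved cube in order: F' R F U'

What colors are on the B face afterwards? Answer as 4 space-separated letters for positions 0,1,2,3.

Answer: R Y W B

Derivation:
After move 1 (F'): F=GGGG U=WWRR R=YRYR D=OOYY L=OWOW
After move 2 (R): R=YYRR U=WGRG F=GOGY D=OBYB B=RBWB
After move 3 (F): F=GGYO U=WGWW R=RYGR D=RYYB L=OOOB
After move 4 (U'): U=GWWW F=OOYO R=GGGR B=RYWB L=RBOB
Query: B face = RYWB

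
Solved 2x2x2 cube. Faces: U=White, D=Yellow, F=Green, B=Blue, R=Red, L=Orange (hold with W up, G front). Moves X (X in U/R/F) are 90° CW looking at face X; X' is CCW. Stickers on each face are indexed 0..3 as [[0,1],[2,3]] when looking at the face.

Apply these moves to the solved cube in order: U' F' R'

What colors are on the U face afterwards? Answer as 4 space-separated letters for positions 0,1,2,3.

After move 1 (U'): U=WWWW F=OOGG R=GGRR B=RRBB L=BBOO
After move 2 (F'): F=OGOG U=WWGR R=YGYR D=BOYY L=BWOW
After move 3 (R'): R=GRYY U=WBGR F=OWOR D=BGYG B=YROB
Query: U face = WBGR

Answer: W B G R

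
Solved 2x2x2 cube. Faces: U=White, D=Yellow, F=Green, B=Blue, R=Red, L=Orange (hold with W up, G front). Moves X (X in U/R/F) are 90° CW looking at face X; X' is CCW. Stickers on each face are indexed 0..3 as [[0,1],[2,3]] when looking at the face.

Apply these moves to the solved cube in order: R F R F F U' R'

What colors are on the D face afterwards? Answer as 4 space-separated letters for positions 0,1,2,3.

After move 1 (R): R=RRRR U=WGWG F=GYGY D=YBYB B=WBWB
After move 2 (F): F=GGYY U=WGOO R=WRGR D=RRYB L=OYOB
After move 3 (R): R=GWRR U=WGOY F=GRYB D=RWYW B=OBGB
After move 4 (F): F=YGBR U=WGBY R=OWYR D=RGYW L=OROW
After move 5 (F): F=BYRG U=WGWR R=BWYR D=YOYW L=OROG
After move 6 (U'): U=GRWW F=ORRG R=BYYR B=BWGB L=OBOG
After move 7 (R'): R=YRBY U=GGWB F=ORRW D=YRYG B=WWOB
Query: D face = YRYG

Answer: Y R Y G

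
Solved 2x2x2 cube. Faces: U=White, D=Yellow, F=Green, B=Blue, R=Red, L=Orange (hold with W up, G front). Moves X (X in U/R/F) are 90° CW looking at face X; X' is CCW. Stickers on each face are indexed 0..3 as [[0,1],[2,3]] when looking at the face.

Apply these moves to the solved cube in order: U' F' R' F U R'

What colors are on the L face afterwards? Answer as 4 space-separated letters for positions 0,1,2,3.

Answer: O O O G

Derivation:
After move 1 (U'): U=WWWW F=OOGG R=GGRR B=RRBB L=BBOO
After move 2 (F'): F=OGOG U=WWGR R=YGYR D=BOYY L=BWOW
After move 3 (R'): R=GRYY U=WBGR F=OWOR D=BGYG B=YROB
After move 4 (F): F=OORW U=WBWW R=GRRY D=YGYG L=BBOG
After move 5 (U): U=WWWB F=GRRW R=YRRY B=BBOB L=OOOG
After move 6 (R'): R=RYYR U=WOWB F=GWRB D=YRYW B=GBGB
Query: L face = OOOG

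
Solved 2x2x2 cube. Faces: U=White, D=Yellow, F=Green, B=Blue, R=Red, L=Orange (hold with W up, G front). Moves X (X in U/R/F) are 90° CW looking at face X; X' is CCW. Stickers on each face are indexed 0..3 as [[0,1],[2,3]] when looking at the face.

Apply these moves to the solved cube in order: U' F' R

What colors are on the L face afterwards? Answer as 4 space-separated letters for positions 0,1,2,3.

After move 1 (U'): U=WWWW F=OOGG R=GGRR B=RRBB L=BBOO
After move 2 (F'): F=OGOG U=WWGR R=YGYR D=BOYY L=BWOW
After move 3 (R): R=YYRG U=WGGG F=OOOY D=BBYR B=RRWB
Query: L face = BWOW

Answer: B W O W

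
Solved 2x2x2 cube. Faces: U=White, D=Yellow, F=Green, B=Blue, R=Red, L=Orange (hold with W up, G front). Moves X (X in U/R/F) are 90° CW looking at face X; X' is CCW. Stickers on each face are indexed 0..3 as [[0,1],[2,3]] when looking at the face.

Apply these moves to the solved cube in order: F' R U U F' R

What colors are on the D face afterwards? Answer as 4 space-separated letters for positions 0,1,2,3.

After move 1 (F'): F=GGGG U=WWRR R=YRYR D=OOYY L=OWOW
After move 2 (R): R=YYRR U=WGRG F=GOGY D=OBYB B=RBWB
After move 3 (U): U=RWGG F=YYGY R=RBRR B=OWWB L=GOOW
After move 4 (U): U=GRGW F=RBGY R=OWRR B=GOWB L=YYOW
After move 5 (F'): F=BYRG U=GROR R=BWOR D=YWYB L=YWOG
After move 6 (R): R=OBRW U=GYOG F=BWRB D=YWYG B=RORB
Query: D face = YWYG

Answer: Y W Y G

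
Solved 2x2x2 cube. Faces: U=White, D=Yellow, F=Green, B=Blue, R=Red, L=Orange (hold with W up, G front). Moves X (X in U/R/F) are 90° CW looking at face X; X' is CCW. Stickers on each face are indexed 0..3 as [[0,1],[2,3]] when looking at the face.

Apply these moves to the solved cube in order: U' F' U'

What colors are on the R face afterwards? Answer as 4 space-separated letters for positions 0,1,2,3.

After move 1 (U'): U=WWWW F=OOGG R=GGRR B=RRBB L=BBOO
After move 2 (F'): F=OGOG U=WWGR R=YGYR D=BOYY L=BWOW
After move 3 (U'): U=WRWG F=BWOG R=OGYR B=YGBB L=RROW
Query: R face = OGYR

Answer: O G Y R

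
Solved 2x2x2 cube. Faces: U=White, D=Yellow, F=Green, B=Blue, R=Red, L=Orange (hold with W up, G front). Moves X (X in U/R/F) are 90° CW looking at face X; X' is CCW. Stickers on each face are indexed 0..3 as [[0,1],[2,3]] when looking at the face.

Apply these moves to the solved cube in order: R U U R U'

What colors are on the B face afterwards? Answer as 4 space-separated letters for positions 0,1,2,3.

Answer: R O W B

Derivation:
After move 1 (R): R=RRRR U=WGWG F=GYGY D=YBYB B=WBWB
After move 2 (U): U=WWGG F=RRGY R=WBRR B=OOWB L=GYOO
After move 3 (U): U=GWGW F=WBGY R=OORR B=GYWB L=RROO
After move 4 (R): R=RORO U=GBGY F=WBGB D=YWYG B=WYWB
After move 5 (U'): U=BYGG F=RRGB R=WBRO B=ROWB L=WYOO
Query: B face = ROWB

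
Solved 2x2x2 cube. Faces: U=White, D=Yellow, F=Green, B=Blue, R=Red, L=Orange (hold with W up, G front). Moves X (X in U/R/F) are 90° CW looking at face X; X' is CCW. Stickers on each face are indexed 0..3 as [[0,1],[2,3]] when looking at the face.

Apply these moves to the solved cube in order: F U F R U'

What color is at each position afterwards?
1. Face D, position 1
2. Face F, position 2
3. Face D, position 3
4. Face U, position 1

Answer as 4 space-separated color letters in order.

After move 1 (F): F=GGGG U=WWOO R=WRWR D=RRYY L=OYOY
After move 2 (U): U=OWOW F=WRGG R=BBWR B=OYBB L=GGOY
After move 3 (F): F=GWGR U=OWYG R=OBWR D=WBYY L=GROR
After move 4 (R): R=WORB U=OWYR F=GBGY D=WBYO B=GYWB
After move 5 (U'): U=WROY F=GRGY R=GBRB B=WOWB L=GYOR
Query 1: D[1] = B
Query 2: F[2] = G
Query 3: D[3] = O
Query 4: U[1] = R

Answer: B G O R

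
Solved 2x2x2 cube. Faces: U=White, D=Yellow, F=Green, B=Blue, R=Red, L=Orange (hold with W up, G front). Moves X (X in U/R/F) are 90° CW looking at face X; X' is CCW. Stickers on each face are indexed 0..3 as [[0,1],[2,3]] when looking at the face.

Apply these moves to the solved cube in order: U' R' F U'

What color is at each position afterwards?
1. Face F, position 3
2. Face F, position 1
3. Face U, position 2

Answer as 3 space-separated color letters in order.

Answer: W Y W

Derivation:
After move 1 (U'): U=WWWW F=OOGG R=GGRR B=RRBB L=BBOO
After move 2 (R'): R=GRGR U=WBWR F=OWGW D=YOYG B=YRYB
After move 3 (F): F=GOWW U=WBOB R=WRRR D=GGYG L=BYOO
After move 4 (U'): U=BBWO F=BYWW R=GORR B=WRYB L=YROO
Query 1: F[3] = W
Query 2: F[1] = Y
Query 3: U[2] = W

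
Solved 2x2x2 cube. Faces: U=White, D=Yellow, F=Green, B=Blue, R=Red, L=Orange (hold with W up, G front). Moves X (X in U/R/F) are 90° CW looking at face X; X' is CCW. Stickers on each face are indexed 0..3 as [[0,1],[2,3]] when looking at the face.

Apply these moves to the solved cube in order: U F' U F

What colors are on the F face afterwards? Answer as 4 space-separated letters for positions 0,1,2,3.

Answer: R Y G B

Derivation:
After move 1 (U): U=WWWW F=RRGG R=BBRR B=OOBB L=GGOO
After move 2 (F'): F=RGRG U=WWBR R=YBYR D=GOYY L=GWOW
After move 3 (U): U=BWRW F=YBRG R=OOYR B=GWBB L=RGOW
After move 4 (F): F=RYGB U=BWWG R=ROWR D=YOYY L=RGOO
Query: F face = RYGB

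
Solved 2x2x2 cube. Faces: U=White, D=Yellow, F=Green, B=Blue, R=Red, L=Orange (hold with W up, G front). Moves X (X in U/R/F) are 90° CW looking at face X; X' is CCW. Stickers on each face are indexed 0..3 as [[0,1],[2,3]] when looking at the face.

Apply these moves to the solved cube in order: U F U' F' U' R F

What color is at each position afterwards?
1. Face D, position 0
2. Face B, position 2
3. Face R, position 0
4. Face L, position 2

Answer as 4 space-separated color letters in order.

After move 1 (U): U=WWWW F=RRGG R=BBRR B=OOBB L=GGOO
After move 2 (F): F=GRGR U=WWOG R=WBWR D=RBYY L=GYOY
After move 3 (U'): U=WGWO F=GYGR R=GRWR B=WBBB L=OOOY
After move 4 (F'): F=YRGG U=WGGW R=BRRR D=OYYY L=OOOW
After move 5 (U'): U=GWWG F=OOGG R=YRRR B=BRBB L=WBOW
After move 6 (R): R=RYRR U=GOWG F=OYGY D=OBYB B=GRWB
After move 7 (F): F=GOYY U=GOWB R=WYGR D=RRYB L=WOOB
Query 1: D[0] = R
Query 2: B[2] = W
Query 3: R[0] = W
Query 4: L[2] = O

Answer: R W W O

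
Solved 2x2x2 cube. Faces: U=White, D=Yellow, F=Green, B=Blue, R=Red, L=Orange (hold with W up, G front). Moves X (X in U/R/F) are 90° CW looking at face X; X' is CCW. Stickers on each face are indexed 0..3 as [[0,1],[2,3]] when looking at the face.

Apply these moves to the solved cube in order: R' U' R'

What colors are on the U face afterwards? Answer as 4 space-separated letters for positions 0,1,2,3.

Answer: B Y W R

Derivation:
After move 1 (R'): R=RRRR U=WBWB F=GWGW D=YGYG B=YBYB
After move 2 (U'): U=BBWW F=OOGW R=GWRR B=RRYB L=YBOO
After move 3 (R'): R=WRGR U=BYWR F=OBGW D=YOYW B=GRGB
Query: U face = BYWR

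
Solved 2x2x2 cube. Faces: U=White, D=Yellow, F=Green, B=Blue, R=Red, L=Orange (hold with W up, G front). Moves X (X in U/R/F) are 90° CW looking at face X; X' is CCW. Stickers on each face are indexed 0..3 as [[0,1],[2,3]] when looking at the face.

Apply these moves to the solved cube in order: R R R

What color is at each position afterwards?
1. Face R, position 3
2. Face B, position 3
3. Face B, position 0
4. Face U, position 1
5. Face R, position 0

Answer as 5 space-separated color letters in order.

After move 1 (R): R=RRRR U=WGWG F=GYGY D=YBYB B=WBWB
After move 2 (R): R=RRRR U=WYWY F=GBGB D=YWYW B=GBGB
After move 3 (R): R=RRRR U=WBWB F=GWGW D=YGYG B=YBYB
Query 1: R[3] = R
Query 2: B[3] = B
Query 3: B[0] = Y
Query 4: U[1] = B
Query 5: R[0] = R

Answer: R B Y B R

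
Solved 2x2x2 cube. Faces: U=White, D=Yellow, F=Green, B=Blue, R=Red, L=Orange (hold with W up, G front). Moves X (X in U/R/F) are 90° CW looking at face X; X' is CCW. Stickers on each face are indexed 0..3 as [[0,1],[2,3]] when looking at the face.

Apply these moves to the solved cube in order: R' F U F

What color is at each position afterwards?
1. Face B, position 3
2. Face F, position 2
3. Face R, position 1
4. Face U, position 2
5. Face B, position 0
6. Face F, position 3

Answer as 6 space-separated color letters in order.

Answer: B W B G O R

Derivation:
After move 1 (R'): R=RRRR U=WBWB F=GWGW D=YGYG B=YBYB
After move 2 (F): F=GGWW U=WBOO R=WRBR D=RRYG L=OYOG
After move 3 (U): U=OWOB F=WRWW R=YBBR B=OYYB L=GGOG
After move 4 (F): F=WWWR U=OWGG R=OBBR D=BYYG L=GROR
Query 1: B[3] = B
Query 2: F[2] = W
Query 3: R[1] = B
Query 4: U[2] = G
Query 5: B[0] = O
Query 6: F[3] = R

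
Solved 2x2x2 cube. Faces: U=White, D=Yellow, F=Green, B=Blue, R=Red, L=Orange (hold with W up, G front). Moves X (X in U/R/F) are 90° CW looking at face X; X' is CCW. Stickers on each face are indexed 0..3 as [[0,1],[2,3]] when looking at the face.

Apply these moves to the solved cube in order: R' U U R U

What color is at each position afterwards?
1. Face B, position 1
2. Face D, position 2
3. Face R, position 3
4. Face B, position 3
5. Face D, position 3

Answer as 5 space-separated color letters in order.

After move 1 (R'): R=RRRR U=WBWB F=GWGW D=YGYG B=YBYB
After move 2 (U): U=WWBB F=RRGW R=YBRR B=OOYB L=GWOO
After move 3 (U): U=BWBW F=YBGW R=OORR B=GWYB L=RROO
After move 4 (R): R=RORO U=BBBW F=YGGG D=YYYG B=WWWB
After move 5 (U): U=BBWB F=ROGG R=WWRO B=RRWB L=YGOO
Query 1: B[1] = R
Query 2: D[2] = Y
Query 3: R[3] = O
Query 4: B[3] = B
Query 5: D[3] = G

Answer: R Y O B G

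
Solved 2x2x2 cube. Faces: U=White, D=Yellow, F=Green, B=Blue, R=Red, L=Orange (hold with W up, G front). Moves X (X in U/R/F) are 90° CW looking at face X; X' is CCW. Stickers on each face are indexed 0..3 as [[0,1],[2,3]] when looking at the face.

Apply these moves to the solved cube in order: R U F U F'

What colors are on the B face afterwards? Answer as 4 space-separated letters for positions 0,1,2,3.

After move 1 (R): R=RRRR U=WGWG F=GYGY D=YBYB B=WBWB
After move 2 (U): U=WWGG F=RRGY R=WBRR B=OOWB L=GYOO
After move 3 (F): F=GRYR U=WWOY R=GBGR D=RWYB L=GYOB
After move 4 (U): U=OWYW F=GBYR R=OOGR B=GYWB L=GROB
After move 5 (F'): F=BRGY U=OWOG R=WORR D=RBYB L=GWOY
Query: B face = GYWB

Answer: G Y W B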